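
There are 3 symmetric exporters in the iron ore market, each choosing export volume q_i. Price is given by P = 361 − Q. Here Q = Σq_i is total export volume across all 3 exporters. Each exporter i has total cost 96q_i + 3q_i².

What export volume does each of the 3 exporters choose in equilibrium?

26.5

A representative exporter's profit is π_i = q_i(361 − Q) − 96q_i − 3q_i², with Q = q_i + Σ_{j≠i} q_j.
First-order condition: 265 − 8q_i − Σ_{j≠i} q_j = 0.
With identical exporters, set every q_j = q: then 265 − 8q − 2q = 0, i.e. q = 265/10 = 26.5.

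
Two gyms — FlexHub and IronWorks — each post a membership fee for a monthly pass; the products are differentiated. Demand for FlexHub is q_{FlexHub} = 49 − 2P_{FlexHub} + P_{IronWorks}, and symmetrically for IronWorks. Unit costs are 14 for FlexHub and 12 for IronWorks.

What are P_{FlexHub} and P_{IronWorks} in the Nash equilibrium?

25.4, 24.6

FlexHub's profit: π = (P_{FlexHub} − 14)(49 − 2P_{FlexHub} + P_{IronWorks}).
∂π/∂P_{FlexHub} = 77 − 4P_{FlexHub} + P_{IronWorks} = 0 ⇒ P_{FlexHub} = 19.25 + 0.25P_{IronWorks}.
Similarly P_{IronWorks} = 18.25 + 0.25P_{FlexHub}.
Substituting the second reaction function into the first: P_{FlexHub} = 19.25 + 0.25(18.25 + 0.25P_{FlexHub}), which gives 0.9375P_{FlexHub} = 23.8125 ⇒ P_{FlexHub} = 25.4.
Then P_{IronWorks} = 18.25 + 0.25·25.4 = 24.6.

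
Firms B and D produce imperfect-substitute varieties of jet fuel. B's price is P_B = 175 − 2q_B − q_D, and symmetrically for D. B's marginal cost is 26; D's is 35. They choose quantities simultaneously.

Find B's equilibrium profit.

1848.32

Firm B's profit: π = q_B(175 − 2q_B − q_D) − 26q_B.
∂π/∂q_B = 149 − 4q_B − q_D = 0 ⇒ q_B = 37.25 − 0.25q_D.
Similarly q_D = 35 − 0.25q_B.
Plugging q_D into B's best response: q_B = 37.25 − 0.25(35 − 0.25q_B) ⇒ 0.9375q_B = 28.5, so q_B = 30.4.
Then q_D = 35 − 0.25·30.4 = 27.4.
P_B = 175 − 2·30.4 − 27.4 = 86.8.
Profit = (86.8 − 26)·30.4 = 1848.32.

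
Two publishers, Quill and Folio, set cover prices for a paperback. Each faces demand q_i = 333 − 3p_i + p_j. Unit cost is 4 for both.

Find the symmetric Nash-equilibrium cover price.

69

Quill's profit: π = (p_{Quill} − 4)(333 − 3p_{Quill} + p_{Folio}).
∂π/∂p_{Quill} = 345 − 6p_{Quill} + p_{Folio} = 0 ⇒ p_{Quill} = 57.5 + (1/6)p_{Folio}.
Setting p_{Quill} = p_{Folio} in the reaction function: p_{Quill} = 57.5 + (1/6)p_{Quill}, so p_{Quill} = 57.5 / (5/6) = 69.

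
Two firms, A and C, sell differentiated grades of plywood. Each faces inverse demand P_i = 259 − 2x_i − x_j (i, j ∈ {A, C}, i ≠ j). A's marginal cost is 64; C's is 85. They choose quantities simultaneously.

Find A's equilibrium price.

Firm A's profit: π = x_A(259 − 2x_A − x_C) − 64x_A.
∂π/∂x_A = 195 − 4x_A − x_C = 0 ⇒ x_A = 48.75 − 0.25x_C.
Similarly x_C = 43.5 − 0.25x_A.
Substituting the second reaction function into the first: x_A = 48.75 − 0.25(43.5 − 0.25x_A), which gives 0.9375x_A = 37.875 ⇒ x_A = 40.4.
Then x_C = 43.5 − 0.25·40.4 = 33.4.
P_A = 259 − 2·40.4 − 33.4 = 144.8.

144.8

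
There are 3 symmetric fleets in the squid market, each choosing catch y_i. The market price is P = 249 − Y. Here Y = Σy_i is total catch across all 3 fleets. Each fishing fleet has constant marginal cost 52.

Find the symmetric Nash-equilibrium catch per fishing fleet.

A representative fishing fleet's profit is π_i = y_i(249 − Y) − 52y_i, with Y = y_i + Σ_{j≠i} y_j.
First-order condition: 197 − 2y_i − Σ_{j≠i} y_j = 0.
With identical fishing fleets, set every y_j = y: then 197 − 2y − 2y = 0, i.e. y = 197/4 = 49.25.

49.25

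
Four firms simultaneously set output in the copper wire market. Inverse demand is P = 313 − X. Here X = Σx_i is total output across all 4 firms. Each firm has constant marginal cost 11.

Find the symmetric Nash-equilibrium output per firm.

A representative firm's profit is π_i = x_i(313 − X) − 11x_i, with X = x_i + Σ_{j≠i} x_j.
First-order condition: 302 − 2x_i − Σ_{j≠i} x_j = 0.
Imposing symmetry (x_j = x for all j) turns Σ_{j≠i} x_j into 3x, so 302 = 5x and x = 60.4.

60.4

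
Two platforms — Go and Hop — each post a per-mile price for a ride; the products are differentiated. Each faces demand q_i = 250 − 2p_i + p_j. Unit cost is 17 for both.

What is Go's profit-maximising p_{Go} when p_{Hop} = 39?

80.75

Go's profit: π = (p_{Go} − 17)(250 − 2p_{Go} + p_{Hop}).
∂π/∂p_{Go} = 284 − 4p_{Go} + p_{Hop} = 0 ⇒ p_{Go} = 71 + 0.25p_{Hop}.
At p_{Hop} = 39: p_{Go} = 71 + 0.25·39 = 80.75.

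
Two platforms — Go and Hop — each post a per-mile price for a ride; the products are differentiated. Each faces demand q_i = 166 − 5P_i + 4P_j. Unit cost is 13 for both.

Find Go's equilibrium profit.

3251.25

Go's profit: π = (P_{Go} − 13)(166 − 5P_{Go} + 4P_{Hop}).
∂π/∂P_{Go} = 231 − 10P_{Go} + 4P_{Hop} = 0 ⇒ P_{Go} = 23.1 + 0.4P_{Hop}.
By symmetry P_{Hop} = P_{Go}; substituting into the reaction function, 0.6P_{Go} = 23.1 and P_{Go} = 38.5.
q_{Go} = 166 − 5·38.5 + 4·38.5 = 127.5.
Profit = (38.5 − 13)·127.5 = 3251.25.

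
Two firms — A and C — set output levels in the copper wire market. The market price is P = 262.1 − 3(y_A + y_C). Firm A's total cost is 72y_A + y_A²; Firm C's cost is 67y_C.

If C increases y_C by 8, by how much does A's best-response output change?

-3

Firm A's profit: π = y_A(262.1 − 3(y_A + y_C)) − 72y_A − y_A².
∂π/∂y_A = 190.1 − 8y_A − 3y_C = 0, so y_A = 23.7625 − 0.375y_C.
The reaction-function slope is −0.375, so an 8-unit rise in y_C moves y_A by −0.375 × 8 = −3. A's best response falls — the actions are strategic substitutes.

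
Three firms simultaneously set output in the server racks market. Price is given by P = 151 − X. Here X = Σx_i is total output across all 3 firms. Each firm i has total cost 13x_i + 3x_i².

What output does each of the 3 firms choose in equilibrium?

A representative firm's profit is π_i = x_i(151 − X) − 13x_i − 3x_i², with X = x_i + Σ_{j≠i} x_j.
First-order condition: 138 − 8x_i − Σ_{j≠i} x_j = 0.
In a symmetric equilibrium every firm chooses the same x, so Σ_{j≠i} x_j = 2x. The condition becomes 138 − 10x = 0, giving x = 138/10 = 13.8.

13.8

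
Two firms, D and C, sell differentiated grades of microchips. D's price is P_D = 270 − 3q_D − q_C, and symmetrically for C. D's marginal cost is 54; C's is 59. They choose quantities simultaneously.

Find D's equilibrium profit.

2883

Firm D's profit: π = q_D(270 − 3q_D − q_C) − 54q_D.
∂π/∂q_D = 216 − 6q_D − q_C = 0 ⇒ q_D = 36 − (1/6)q_C.
Similarly q_C = 211/6 − (1/6)q_D.
Plugging q_C into D's best response: q_D = 36 − (1/6)(211/6 − (1/6)q_D) ⇒ (35/36)q_D = 1085/36, so q_D = 31.
Then q_C = 211/6 − (1/6)·31 = 30.
P_D = 270 − 3·31 − 30 = 147.
Profit = (147 − 54)·31 = 2883.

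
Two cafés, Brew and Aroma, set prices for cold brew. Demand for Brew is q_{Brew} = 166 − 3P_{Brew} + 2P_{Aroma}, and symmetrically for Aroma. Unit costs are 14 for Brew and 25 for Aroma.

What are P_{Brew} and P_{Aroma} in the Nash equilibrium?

Brew's profit: π = (P_{Brew} − 14)(166 − 3P_{Brew} + 2P_{Aroma}).
∂π/∂P_{Brew} = 208 − 6P_{Brew} + 2P_{Aroma} = 0 ⇒ P_{Brew} = 104/3 + (1/3)P_{Aroma}.
Similarly P_{Aroma} = 241/6 + (1/3)P_{Brew}.
Substituting the second reaction function into the first: P_{Brew} = 104/3 + (1/3)(241/6 + (1/3)P_{Brew}), which gives (8/9)P_{Brew} = 865/18 ⇒ P_{Brew} = 54.0625.
Then P_{Aroma} = 241/6 + (1/3)·54.0625 = 58.1875.

54.0625, 58.1875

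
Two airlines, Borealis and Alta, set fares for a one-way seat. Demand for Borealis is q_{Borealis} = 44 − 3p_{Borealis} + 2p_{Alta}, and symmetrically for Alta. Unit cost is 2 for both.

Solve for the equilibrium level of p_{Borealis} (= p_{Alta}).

12.5

Borealis's profit: π = (p_{Borealis} − 2)(44 − 3p_{Borealis} + 2p_{Alta}).
∂π/∂p_{Borealis} = 50 − 6p_{Borealis} + 2p_{Alta} = 0 ⇒ p_{Borealis} = 25/3 + (1/3)p_{Alta}.
Setting p_{Borealis} = p_{Alta} in the reaction function: p_{Borealis} = 25/3 + (1/3)p_{Borealis}, so p_{Borealis} = (25/3) / (2/3) = 12.5.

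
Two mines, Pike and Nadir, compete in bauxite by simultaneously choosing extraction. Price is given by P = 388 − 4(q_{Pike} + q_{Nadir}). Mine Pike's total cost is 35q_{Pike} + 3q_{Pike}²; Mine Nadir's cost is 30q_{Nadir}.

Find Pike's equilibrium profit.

1471.75

Mine Pike's profit: π = q_{Pike}(388 − 4(q_{Pike} + q_{Nadir})) − 35q_{Pike} − 3q_{Pike}².
∂π/∂q_{Pike} = 353 − 14q_{Pike} − 4q_{Nadir} = 0, so q_{Pike} = 353/14 − (2/7)q_{Nadir}.
For Nadir: ∂π/∂q_{Nadir} = 358 − 8q_{Nadir} − 4q_{Pike} = 0 ⇒ q_{Nadir} = 44.75 − 0.5q_{Pike}.
Solving the two reaction functions simultaneously: (1 − (−2/7)(−0.5))q_{Pike} = 353/14 − (2/7)·44.75, so (6/7)q_{Pike} = 87/7 and q_{Pike} = 14.5.
Then q_{Nadir} = 44.75 − 0.5·14.5 = 37.5.
Price P = 388 − 4·52 = 180.
Pike's profit: (180 − 35)·14.5 − 3(14.5)² = 1471.75.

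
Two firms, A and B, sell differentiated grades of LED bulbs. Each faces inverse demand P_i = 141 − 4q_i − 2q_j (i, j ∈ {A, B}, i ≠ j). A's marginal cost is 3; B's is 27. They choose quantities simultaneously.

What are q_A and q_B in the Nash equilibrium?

Firm A's profit: π = q_A(141 − 4q_A − 2q_B) − 3q_A.
∂π/∂q_A = 138 − 8q_A − 2q_B = 0 ⇒ q_A = 17.25 − 0.25q_B.
Similarly q_B = 14.25 − 0.25q_A.
Plugging q_B into A's best response: q_A = 17.25 − 0.25(14.25 − 0.25q_A) ⇒ 0.9375q_A = 13.6875, so q_A = 14.6.
Then q_B = 14.25 − 0.25·14.6 = 10.6.

14.6, 10.6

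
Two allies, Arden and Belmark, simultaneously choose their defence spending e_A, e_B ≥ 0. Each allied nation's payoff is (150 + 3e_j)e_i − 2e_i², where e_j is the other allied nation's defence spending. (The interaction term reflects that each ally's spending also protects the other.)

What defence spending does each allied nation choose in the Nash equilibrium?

150

Arden's payoff is (150 + 3e_B)e_A − 2e_A².
∂π/∂e_A = 150 + 3e_B − 4e_A = 0, so e_A = 37.5 + 0.75e_B.
By symmetry e_B = e_A; substituting into the reaction function, 0.25e_A = 37.5 and e_A = 150.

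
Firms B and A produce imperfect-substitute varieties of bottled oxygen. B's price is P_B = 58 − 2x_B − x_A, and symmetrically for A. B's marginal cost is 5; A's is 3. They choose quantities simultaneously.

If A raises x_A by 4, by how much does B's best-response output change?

-1

Firm B's profit: π = x_B(58 − 2x_B − x_A) − 5x_B.
∂π/∂x_B = 53 − 4x_B − x_A = 0 ⇒ x_B = 13.25 − 0.25x_A.
The reaction-function slope is −0.25, so a 4-unit rise in x_A moves x_B by −0.25 × 4 = −1. B's best response falls — the actions are strategic substitutes.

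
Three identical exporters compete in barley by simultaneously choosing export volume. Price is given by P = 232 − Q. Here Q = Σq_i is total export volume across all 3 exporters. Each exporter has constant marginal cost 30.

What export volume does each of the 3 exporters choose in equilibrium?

A representative exporter's profit is π_i = q_i(232 − Q) − 30q_i, with Q = q_i + Σ_{j≠i} q_j.
First-order condition: 202 − 2q_i − Σ_{j≠i} q_j = 0.
Imposing symmetry (q_j = q for all j) turns Σ_{j≠i} q_j into 2q, so 202 = 4q and q = 50.5.

50.5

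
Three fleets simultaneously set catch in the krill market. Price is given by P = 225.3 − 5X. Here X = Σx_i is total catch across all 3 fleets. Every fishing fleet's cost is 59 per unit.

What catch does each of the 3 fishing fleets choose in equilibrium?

A representative fishing fleet's profit is π_i = x_i(225.3 − 5X) − 59x_i, with X = x_i + Σ_{j≠i} x_j.
First-order condition: 166.3 − 10x_i − 5Σ_{j≠i} x_j = 0.
Imposing symmetry (x_j = x for all j) turns Σ_{j≠i} x_j into 2x, so 166.3 = 20x and x = 8.315.

8.315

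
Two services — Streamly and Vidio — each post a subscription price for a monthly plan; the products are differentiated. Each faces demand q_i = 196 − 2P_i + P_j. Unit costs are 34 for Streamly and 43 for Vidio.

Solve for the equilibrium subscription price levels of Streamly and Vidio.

89.2, 92.8

Streamly's profit: π = (P_{Streamly} − 34)(196 − 2P_{Streamly} + P_{Vidio}).
∂π/∂P_{Streamly} = 264 − 4P_{Streamly} + P_{Vidio} = 0 ⇒ P_{Streamly} = 66 + 0.25P_{Vidio}.
Similarly P_{Vidio} = 70.5 + 0.25P_{Streamly}.
Substituting the second reaction function into the first: P_{Streamly} = 66 + 0.25(70.5 + 0.25P_{Streamly}), which gives 0.9375P_{Streamly} = 83.625 ⇒ P_{Streamly} = 89.2.
Then P_{Vidio} = 70.5 + 0.25·89.2 = 92.8.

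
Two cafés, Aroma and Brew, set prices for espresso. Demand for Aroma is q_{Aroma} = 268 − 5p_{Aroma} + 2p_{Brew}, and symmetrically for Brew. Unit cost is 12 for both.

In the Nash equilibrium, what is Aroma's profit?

Aroma's profit: π = (p_{Aroma} − 12)(268 − 5p_{Aroma} + 2p_{Brew}).
∂π/∂p_{Aroma} = 328 − 10p_{Aroma} + 2p_{Brew} = 0 ⇒ p_{Aroma} = 32.8 + 0.2p_{Brew}.
Setting p_{Aroma} = p_{Brew} in the reaction function: p_{Aroma} = 32.8 + 0.2p_{Aroma}, so p_{Aroma} = 32.8 / 0.8 = 41.
q_{Aroma} = 268 − 5·41 + 2·41 = 145.
Profit = (41 − 12)·145 = 4205.

4205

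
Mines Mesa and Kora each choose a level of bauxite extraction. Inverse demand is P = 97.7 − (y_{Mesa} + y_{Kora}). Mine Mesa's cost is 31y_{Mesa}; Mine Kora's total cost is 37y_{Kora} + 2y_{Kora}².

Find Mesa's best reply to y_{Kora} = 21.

22.85

Mine Mesa's profit: π = y_{Mesa}(97.7 − (y_{Mesa} + y_{Kora})) − 31y_{Mesa}.
∂π/∂y_{Mesa} = 66.7 − 2y_{Mesa} − y_{Kora} = 0, so y_{Mesa} = 33.35 − 0.5y_{Kora}.
At y_{Kora} = 21: y_{Mesa} = 33.35 − 0.5·21 = 22.85.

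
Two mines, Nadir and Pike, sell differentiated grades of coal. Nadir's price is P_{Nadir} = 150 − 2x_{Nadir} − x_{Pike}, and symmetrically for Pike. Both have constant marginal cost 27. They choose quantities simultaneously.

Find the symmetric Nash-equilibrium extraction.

Mine Nadir's profit: π = x_{Nadir}(150 − 2x_{Nadir} − x_{Pike}) − 27x_{Nadir}.
∂π/∂x_{Nadir} = 123 − 4x_{Nadir} − x_{Pike} = 0 ⇒ x_{Nadir} = 30.75 − 0.25x_{Pike}.
Setting x_{Nadir} = x_{Pike} in the reaction function: x_{Nadir} = 30.75 − 0.25x_{Nadir}, so x_{Nadir} = 30.75 / 1.25 = 24.6.

24.6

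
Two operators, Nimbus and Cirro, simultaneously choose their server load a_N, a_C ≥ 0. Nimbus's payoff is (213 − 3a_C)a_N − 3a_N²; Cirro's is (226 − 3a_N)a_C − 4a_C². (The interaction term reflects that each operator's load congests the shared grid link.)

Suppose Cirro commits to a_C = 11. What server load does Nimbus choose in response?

Expanding Nimbus's payoff: 213a_N − 3a_Ca_N − 3a_N².
∂π/∂a_N = 213 − 3a_C − 6a_N = 0, so a_N = 35.5 − 0.5a_C.
At a_C = 11: a_N = 35.5 − 0.5·11 = 30.

30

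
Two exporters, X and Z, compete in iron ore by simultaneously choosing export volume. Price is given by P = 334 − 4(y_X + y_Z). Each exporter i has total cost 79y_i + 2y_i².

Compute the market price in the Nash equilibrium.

206.5

Exporter X's profit: π = y_X(334 − 4(y_X + y_Z)) − 79y_X − 2y_X².
∂π/∂y_X = 255 − 12y_X − 4y_Z = 0, so y_X = 21.25 − (1/3)y_Z.
By symmetry y_Z = y_X; substituting into the reaction function, (4/3)y_X = 21.25 and y_X = 15.9375.
Equilibrium price: P = 334 − 4·31.875 = 206.5.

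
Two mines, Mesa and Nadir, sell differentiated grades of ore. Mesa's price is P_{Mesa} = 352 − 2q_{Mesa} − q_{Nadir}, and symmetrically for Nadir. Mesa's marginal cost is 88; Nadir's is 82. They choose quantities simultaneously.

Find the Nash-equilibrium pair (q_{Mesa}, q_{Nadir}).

52.4, 54.4

Mine Mesa's profit: π = q_{Mesa}(352 − 2q_{Mesa} − q_{Nadir}) − 88q_{Mesa}.
∂π/∂q_{Mesa} = 264 − 4q_{Mesa} − q_{Nadir} = 0 ⇒ q_{Mesa} = 66 − 0.25q_{Nadir}.
Similarly q_{Nadir} = 67.5 − 0.25q_{Mesa}.
Plugging q_{Nadir} into Mesa's best response: q_{Mesa} = 66 − 0.25(67.5 − 0.25q_{Mesa}) ⇒ 0.9375q_{Mesa} = 49.125, so q_{Mesa} = 52.4.
Then q_{Nadir} = 67.5 − 0.25·52.4 = 54.4.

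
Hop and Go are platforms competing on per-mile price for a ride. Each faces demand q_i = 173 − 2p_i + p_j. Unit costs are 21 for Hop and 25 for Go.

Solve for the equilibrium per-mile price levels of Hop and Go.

Hop's profit: π = (p_{Hop} − 21)(173 − 2p_{Hop} + p_{Go}).
∂π/∂p_{Hop} = 215 − 4p_{Hop} + p_{Go} = 0 ⇒ p_{Hop} = 53.75 + 0.25p_{Go}.
Similarly p_{Go} = 55.75 + 0.25p_{Hop}.
Solving the two reaction functions simultaneously: (1 − (0.25)(0.25))p_{Hop} = 53.75 + 0.25·55.75, so 0.9375p_{Hop} = 67.6875 and p_{Hop} = 72.2.
Then p_{Go} = 55.75 + 0.25·72.2 = 73.8.

72.2, 73.8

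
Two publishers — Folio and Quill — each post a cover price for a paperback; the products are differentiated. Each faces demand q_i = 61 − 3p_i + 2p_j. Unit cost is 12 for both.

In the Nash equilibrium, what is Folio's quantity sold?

36.75

Folio's profit: π = (p_{Folio} − 12)(61 − 3p_{Folio} + 2p_{Quill}).
∂π/∂p_{Folio} = 97 − 6p_{Folio} + 2p_{Quill} = 0 ⇒ p_{Folio} = 97/6 + (1/3)p_{Quill}.
Setting p_{Folio} = p_{Quill} in the reaction function: p_{Folio} = 97/6 + (1/3)p_{Folio}, so p_{Folio} = (97/6) / (2/3) = 24.25.
q_{Folio} = 61 − 3·24.25 + 2·24.25 = 36.75.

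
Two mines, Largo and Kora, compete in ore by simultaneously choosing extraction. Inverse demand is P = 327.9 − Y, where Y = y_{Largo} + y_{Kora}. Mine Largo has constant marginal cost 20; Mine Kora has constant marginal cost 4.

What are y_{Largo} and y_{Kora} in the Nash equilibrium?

97.3, 113.3

Mine Largo's profit: π = y_{Largo}(327.9 − (y_{Largo} + y_{Kora})) − 20y_{Largo}.
∂π/∂y_{Largo} = 307.9 − 2y_{Largo} − y_{Kora} = 0, so y_{Largo} = 153.95 − 0.5y_{Kora}.
By the same steps for Kora: y_{Kora} = 161.95 − 0.5y_{Largo}.
Plugging y_{Kora} into Largo's best response: y_{Largo} = 153.95 − 0.5(161.95 − 0.5y_{Largo}) ⇒ 0.75y_{Largo} = 72.975, so y_{Largo} = 97.3.
Then y_{Kora} = 161.95 − 0.5·97.3 = 113.3.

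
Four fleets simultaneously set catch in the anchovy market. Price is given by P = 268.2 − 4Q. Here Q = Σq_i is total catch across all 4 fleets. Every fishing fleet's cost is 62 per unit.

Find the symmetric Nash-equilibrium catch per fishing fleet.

10.31

A representative fishing fleet's profit is π_i = q_i(268.2 − 4Q) − 62q_i, with Q = q_i + Σ_{j≠i} q_j.
First-order condition: 206.2 − 8q_i − 4Σ_{j≠i} q_j = 0.
Imposing symmetry (q_j = q for all j) turns Σ_{j≠i} q_j into 3q, so 206.2 = 20q and q = 10.31.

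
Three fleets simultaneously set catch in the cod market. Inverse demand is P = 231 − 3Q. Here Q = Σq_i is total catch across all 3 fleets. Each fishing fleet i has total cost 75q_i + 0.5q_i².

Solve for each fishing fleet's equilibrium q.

12

A representative fishing fleet's profit is π_i = q_i(231 − 3Q) − 75q_i − 0.5q_i², with Q = q_i + Σ_{j≠i} q_j.
First-order condition: 156 − 7q_i − 3Σ_{j≠i} q_j = 0.
Imposing symmetry (q_j = q for all j) turns Σ_{j≠i} q_j into 2q, so 156 = 13q and q = 12.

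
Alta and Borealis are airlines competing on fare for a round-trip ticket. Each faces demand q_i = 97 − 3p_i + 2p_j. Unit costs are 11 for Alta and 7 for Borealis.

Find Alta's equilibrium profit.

Alta's profit: π = (p_{Alta} − 11)(97 − 3p_{Alta} + 2p_{Borealis}).
∂π/∂p_{Alta} = 130 − 6p_{Alta} + 2p_{Borealis} = 0 ⇒ p_{Alta} = 65/3 + (1/3)p_{Borealis}.
Similarly p_{Borealis} = 59/3 + (1/3)p_{Alta}.
Substituting the second reaction function into the first: p_{Alta} = 65/3 + (1/3)(59/3 + (1/3)p_{Alta}), which gives (8/9)p_{Alta} = 254/9 ⇒ p_{Alta} = 31.75.
Then p_{Borealis} = 59/3 + (1/3)·31.75 = 30.25.
q_{Alta} = 97 − 3·31.75 + 2·30.25 = 62.25.
Profit = (31.75 − 11)·62.25 = 1291.6875.

1291.6875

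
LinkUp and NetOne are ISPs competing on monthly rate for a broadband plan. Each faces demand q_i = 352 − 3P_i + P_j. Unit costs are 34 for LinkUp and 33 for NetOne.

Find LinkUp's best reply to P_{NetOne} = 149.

100.5

LinkUp's profit: π = (P_{LinkUp} − 34)(352 − 3P_{LinkUp} + P_{NetOne}).
∂π/∂P_{LinkUp} = 454 − 6P_{LinkUp} + P_{NetOne} = 0 ⇒ P_{LinkUp} = 227/3 + (1/6)P_{NetOne}.
At P_{NetOne} = 149: P_{LinkUp} = 227/3 + (1/6)·149 = 100.5.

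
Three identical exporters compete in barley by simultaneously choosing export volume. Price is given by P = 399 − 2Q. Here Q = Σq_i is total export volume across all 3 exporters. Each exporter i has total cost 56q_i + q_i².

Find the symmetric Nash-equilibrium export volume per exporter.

A representative exporter's profit is π_i = q_i(399 − 2Q) − 56q_i − q_i², with Q = q_i + Σ_{j≠i} q_j.
First-order condition: 343 − 6q_i − 2Σ_{j≠i} q_j = 0.
Imposing symmetry (q_j = q for all j) turns Σ_{j≠i} q_j into 2q, so 343 = 10q and q = 34.3.

34.3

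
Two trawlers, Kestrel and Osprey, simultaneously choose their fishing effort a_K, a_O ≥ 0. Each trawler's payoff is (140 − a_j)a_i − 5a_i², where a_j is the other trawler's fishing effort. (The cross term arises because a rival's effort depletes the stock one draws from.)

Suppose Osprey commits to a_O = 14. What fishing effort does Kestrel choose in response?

Kestrel's payoff is (140 − a_O)a_K − 5a_K².
∂π/∂a_K = 140 − a_O − 10a_K = 0, so a_K = 14 − 0.1a_O.
At a_O = 14: a_K = 14 − 0.1·14 = 12.6.

12.6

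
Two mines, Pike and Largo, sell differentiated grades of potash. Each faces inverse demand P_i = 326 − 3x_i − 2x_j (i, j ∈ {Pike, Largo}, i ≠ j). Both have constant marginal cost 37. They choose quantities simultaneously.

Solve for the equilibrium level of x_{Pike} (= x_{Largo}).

36.125

Mine Pike's profit: π = x_{Pike}(326 − 3x_{Pike} − 2x_{Largo}) − 37x_{Pike}.
∂π/∂x_{Pike} = 289 − 6x_{Pike} − 2x_{Largo} = 0 ⇒ x_{Pike} = 289/6 − (1/3)x_{Largo}.
By symmetry x_{Largo} = x_{Pike}; substituting into the reaction function, (4/3)x_{Pike} = 289/6 and x_{Pike} = 36.125.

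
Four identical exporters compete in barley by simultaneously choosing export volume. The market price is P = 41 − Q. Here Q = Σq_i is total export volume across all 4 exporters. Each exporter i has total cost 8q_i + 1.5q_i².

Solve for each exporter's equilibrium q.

A representative exporter's profit is π_i = q_i(41 − Q) − 8q_i − 1.5q_i², with Q = q_i + Σ_{j≠i} q_j.
First-order condition: 33 − 5q_i − Σ_{j≠i} q_j = 0.
In a symmetric equilibrium every exporter chooses the same q, so Σ_{j≠i} q_j = 3q. The condition becomes 33 − 8q = 0, giving q = 33/8 = 4.125.

4.125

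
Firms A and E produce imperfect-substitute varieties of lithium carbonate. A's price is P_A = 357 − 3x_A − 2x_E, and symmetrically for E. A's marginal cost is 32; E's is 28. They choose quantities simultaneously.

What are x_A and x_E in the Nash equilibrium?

40.375, 41.375

Firm A's profit: π = x_A(357 − 3x_A − 2x_E) − 32x_A.
∂π/∂x_A = 325 − 6x_A − 2x_E = 0 ⇒ x_A = 325/6 − (1/3)x_E.
Similarly x_E = 329/6 − (1/3)x_A.
Plugging x_E into A's best response: x_A = 325/6 − (1/3)(329/6 − (1/3)x_A) ⇒ (8/9)x_A = 323/9, so x_A = 40.375.
Then x_E = 329/6 − (1/3)·40.375 = 41.375.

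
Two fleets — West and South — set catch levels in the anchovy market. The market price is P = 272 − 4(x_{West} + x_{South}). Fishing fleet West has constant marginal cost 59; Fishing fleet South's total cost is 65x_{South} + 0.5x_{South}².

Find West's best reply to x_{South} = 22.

Fishing fleet West's profit: π = x_{West}(272 − 4(x_{West} + x_{South})) − 59x_{West}.
∂π/∂x_{West} = 213 − 8x_{West} − 4x_{South} = 0, so x_{West} = 26.625 − 0.5x_{South}.
At x_{South} = 22: x_{West} = 26.625 − 0.5·22 = 15.625.

15.625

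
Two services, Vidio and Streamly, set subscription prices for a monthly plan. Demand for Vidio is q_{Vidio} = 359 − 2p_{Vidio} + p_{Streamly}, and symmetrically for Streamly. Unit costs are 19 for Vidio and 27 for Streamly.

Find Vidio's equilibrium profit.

Vidio's profit: π = (p_{Vidio} − 19)(359 − 2p_{Vidio} + p_{Streamly}).
∂π/∂p_{Vidio} = 397 − 4p_{Vidio} + p_{Streamly} = 0 ⇒ p_{Vidio} = 99.25 + 0.25p_{Streamly}.
Similarly p_{Streamly} = 103.25 + 0.25p_{Vidio}.
Solving the two reaction functions simultaneously: (1 − (0.25)(0.25))p_{Vidio} = 99.25 + 0.25·103.25, so 0.9375p_{Vidio} = 125.0625 and p_{Vidio} = 133.4.
Then p_{Streamly} = 103.25 + 0.25·133.4 = 136.6.
q_{Vidio} = 359 − 2·133.4 + 136.6 = 228.8.
Profit = (133.4 − 19)·228.8 = 26174.72.

26174.72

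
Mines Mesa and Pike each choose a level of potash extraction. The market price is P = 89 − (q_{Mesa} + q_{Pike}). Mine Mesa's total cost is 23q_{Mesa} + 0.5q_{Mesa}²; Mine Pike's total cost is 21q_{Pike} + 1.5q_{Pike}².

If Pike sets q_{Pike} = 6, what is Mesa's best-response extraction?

Mine Mesa's profit: π = q_{Mesa}(89 − (q_{Mesa} + q_{Pike})) − 23q_{Mesa} − 0.5q_{Mesa}².
∂π/∂q_{Mesa} = 66 − 3q_{Mesa} − q_{Pike} = 0, so q_{Mesa} = 22 − (1/3)q_{Pike}.
At q_{Pike} = 6: q_{Mesa} = 22 − (1/3)·6 = 20.

20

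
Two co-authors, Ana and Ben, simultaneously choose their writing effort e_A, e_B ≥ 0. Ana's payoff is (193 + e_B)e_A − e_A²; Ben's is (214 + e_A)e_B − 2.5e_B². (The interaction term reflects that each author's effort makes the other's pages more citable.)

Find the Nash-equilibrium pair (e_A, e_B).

Expanding Ana's payoff: 193e_A + e_Be_A − e_A².
∂π/∂e_A = 193 + e_B − 2e_A = 0, so e_A = 96.5 + 0.5e_B.
Likewise for Ben: e_B = 42.8 + 0.2e_A.
Solving the two reaction functions simultaneously: (1 − (0.5)(0.2))e_A = 96.5 + 0.5·42.8, so 0.9e_A = 117.9 and e_A = 131.
Then e_B = 42.8 + 0.2·131 = 69.

131, 69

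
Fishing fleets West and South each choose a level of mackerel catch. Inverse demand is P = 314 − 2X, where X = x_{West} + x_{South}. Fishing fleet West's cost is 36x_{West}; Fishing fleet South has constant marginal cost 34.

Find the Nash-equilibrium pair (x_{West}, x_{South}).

Fishing fleet West's profit: π = x_{West}(314 − 2(x_{West} + x_{South})) − 36x_{West}.
∂π/∂x_{West} = 278 − 4x_{West} − 2x_{South} = 0, so x_{West} = 69.5 − 0.5x_{South}.
By the same steps for South: x_{South} = 70 − 0.5x_{West}.
Solving the two reaction functions simultaneously: (1 − (−0.5)(−0.5))x_{West} = 69.5 − 0.5·70, so 0.75x_{West} = 34.5 and x_{West} = 46.
Then x_{South} = 70 − 0.5·46 = 47.

46, 47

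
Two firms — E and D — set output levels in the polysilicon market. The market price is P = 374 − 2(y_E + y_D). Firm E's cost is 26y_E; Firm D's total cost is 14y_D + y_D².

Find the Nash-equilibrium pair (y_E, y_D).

68.4, 37.2

Firm E's profit: π = y_E(374 − 2(y_E + y_D)) − 26y_E.
∂π/∂y_E = 348 − 4y_E − 2y_D = 0, so y_E = 87 − 0.5y_D.
For D: ∂π/∂y_D = 360 − 6y_D − 2y_E = 0 ⇒ y_D = 60 − (1/3)y_E.
Substituting the second reaction function into the first: y_E = 87 − 0.5(60 − (1/3)y_E), which gives (5/6)y_E = 57 ⇒ y_E = 68.4.
Then y_D = 60 − (1/3)·68.4 = 37.2.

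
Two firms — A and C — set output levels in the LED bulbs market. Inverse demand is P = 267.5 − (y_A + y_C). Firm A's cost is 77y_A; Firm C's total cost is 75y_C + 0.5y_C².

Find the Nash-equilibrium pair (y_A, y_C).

75.8, 38.9

Firm A's profit: π = y_A(267.5 − (y_A + y_C)) − 77y_A.
∂π/∂y_A = 190.5 − 2y_A − y_C = 0, so y_A = 95.25 − 0.5y_C.
For C: ∂π/∂y_C = 192.5 − 3y_C − y_A = 0 ⇒ y_C = 385/6 − (1/3)y_A.
Solving the two reaction functions simultaneously: (1 − (−0.5)(−1/3))y_A = 95.25 − 0.5·(385/6), so (5/6)y_A = 379/6 and y_A = 75.8.
Then y_C = 385/6 − (1/3)·75.8 = 38.9.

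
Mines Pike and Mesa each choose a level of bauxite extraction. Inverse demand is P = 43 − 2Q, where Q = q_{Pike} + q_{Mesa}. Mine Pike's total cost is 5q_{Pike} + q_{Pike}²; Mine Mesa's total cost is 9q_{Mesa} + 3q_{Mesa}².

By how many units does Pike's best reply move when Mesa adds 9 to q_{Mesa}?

-3

Mine Pike's profit: π = q_{Pike}(43 − 2(q_{Pike} + q_{Mesa})) − 5q_{Pike} − q_{Pike}².
∂π/∂q_{Pike} = 38 − 6q_{Pike} − 2q_{Mesa} = 0, so q_{Pike} = 19/3 − (1/3)q_{Mesa}.
The reaction-function slope is −1/3, so a 9-unit rise in q_{Mesa} moves q_{Pike} by −1/3 × 9 = −3. Pike's best response falls — the actions are strategic substitutes.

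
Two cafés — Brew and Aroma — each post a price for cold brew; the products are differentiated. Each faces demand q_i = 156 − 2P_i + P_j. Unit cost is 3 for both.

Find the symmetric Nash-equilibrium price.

Brew's profit: π = (P_{Brew} − 3)(156 − 2P_{Brew} + P_{Aroma}).
∂π/∂P_{Brew} = 162 − 4P_{Brew} + P_{Aroma} = 0 ⇒ P_{Brew} = 40.5 + 0.25P_{Aroma}.
By symmetry P_{Aroma} = P_{Brew}; substituting into the reaction function, 0.75P_{Brew} = 40.5 and P_{Brew} = 54.

54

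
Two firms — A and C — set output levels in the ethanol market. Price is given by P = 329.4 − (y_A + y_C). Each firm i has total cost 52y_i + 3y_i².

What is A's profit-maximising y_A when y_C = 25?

Firm A's profit: π = y_A(329.4 − (y_A + y_C)) − 52y_A − 3y_A².
∂π/∂y_A = 277.4 − 8y_A − y_C = 0, so y_A = 34.675 − 0.125y_C.
At y_C = 25: y_A = 34.675 − 0.125·25 = 31.55.

31.55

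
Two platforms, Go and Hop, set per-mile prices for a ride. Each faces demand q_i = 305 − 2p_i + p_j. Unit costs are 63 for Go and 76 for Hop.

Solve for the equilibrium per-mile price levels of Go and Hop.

Go's profit: π = (p_{Go} − 63)(305 − 2p_{Go} + p_{Hop}).
∂π/∂p_{Go} = 431 − 4p_{Go} + p_{Hop} = 0 ⇒ p_{Go} = 107.75 + 0.25p_{Hop}.
Similarly p_{Hop} = 114.25 + 0.25p_{Go}.
Solving the two reaction functions simultaneously: (1 − (0.25)(0.25))p_{Go} = 107.75 + 0.25·114.25, so 0.9375p_{Go} = 136.3125 and p_{Go} = 145.4.
Then p_{Hop} = 114.25 + 0.25·145.4 = 150.6.

145.4, 150.6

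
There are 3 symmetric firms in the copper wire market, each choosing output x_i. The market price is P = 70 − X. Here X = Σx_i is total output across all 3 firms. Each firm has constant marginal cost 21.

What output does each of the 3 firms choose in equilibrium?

12.25

A representative firm's profit is π_i = x_i(70 − X) − 21x_i, with X = x_i + Σ_{j≠i} x_j.
First-order condition: 49 − 2x_i − Σ_{j≠i} x_j = 0.
With identical firms, set every x_j = x: then 49 − 2x − 2x = 0, i.e. x = 49/4 = 12.25.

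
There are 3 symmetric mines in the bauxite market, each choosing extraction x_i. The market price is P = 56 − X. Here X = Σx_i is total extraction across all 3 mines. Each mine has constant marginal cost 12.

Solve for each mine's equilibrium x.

11

A representative mine's profit is π_i = x_i(56 − X) − 12x_i, with X = x_i + Σ_{j≠i} x_j.
First-order condition: 44 − 2x_i − Σ_{j≠i} x_j = 0.
With identical mines, set every x_j = x: then 44 − 2x − 2x = 0, i.e. x = 44/4 = 11.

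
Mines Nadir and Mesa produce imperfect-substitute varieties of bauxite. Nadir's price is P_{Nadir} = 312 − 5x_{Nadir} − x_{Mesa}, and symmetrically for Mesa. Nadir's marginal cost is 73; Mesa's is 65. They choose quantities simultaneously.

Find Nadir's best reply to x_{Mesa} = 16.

Mine Nadir's profit: π = x_{Nadir}(312 − 5x_{Nadir} − x_{Mesa}) − 73x_{Nadir}.
∂π/∂x_{Nadir} = 239 − 10x_{Nadir} − x_{Mesa} = 0 ⇒ x_{Nadir} = 23.9 − 0.1x_{Mesa}.
At x_{Mesa} = 16: x_{Nadir} = 23.9 − 0.1·16 = 22.3.

22.3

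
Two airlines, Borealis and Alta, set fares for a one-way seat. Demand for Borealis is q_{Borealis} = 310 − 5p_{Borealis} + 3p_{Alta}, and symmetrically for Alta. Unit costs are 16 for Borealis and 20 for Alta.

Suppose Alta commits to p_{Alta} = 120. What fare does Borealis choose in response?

75

Borealis's profit: π = (p_{Borealis} − 16)(310 − 5p_{Borealis} + 3p_{Alta}).
∂π/∂p_{Borealis} = 390 − 10p_{Borealis} + 3p_{Alta} = 0 ⇒ p_{Borealis} = 39 + 0.3p_{Alta}.
At p_{Alta} = 120: p_{Borealis} = 39 + 0.3·120 = 75.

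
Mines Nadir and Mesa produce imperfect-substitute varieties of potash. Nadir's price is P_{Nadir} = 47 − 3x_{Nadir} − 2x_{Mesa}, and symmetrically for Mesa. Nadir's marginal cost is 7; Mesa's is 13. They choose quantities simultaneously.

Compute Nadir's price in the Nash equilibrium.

23.125

Mine Nadir's profit: π = x_{Nadir}(47 − 3x_{Nadir} − 2x_{Mesa}) − 7x_{Nadir}.
∂π/∂x_{Nadir} = 40 − 6x_{Nadir} − 2x_{Mesa} = 0 ⇒ x_{Nadir} = 20/3 − (1/3)x_{Mesa}.
Similarly x_{Mesa} = 17/3 − (1/3)x_{Nadir}.
Solving the two reaction functions simultaneously: (1 − (−1/3)(−1/3))x_{Nadir} = 20/3 − (1/3)·(17/3), so (8/9)x_{Nadir} = 43/9 and x_{Nadir} = 5.375.
Then x_{Mesa} = 17/3 − (1/3)·5.375 = 3.875.
P_{Nadir} = 47 − 3·5.375 − 2·3.875 = 23.125.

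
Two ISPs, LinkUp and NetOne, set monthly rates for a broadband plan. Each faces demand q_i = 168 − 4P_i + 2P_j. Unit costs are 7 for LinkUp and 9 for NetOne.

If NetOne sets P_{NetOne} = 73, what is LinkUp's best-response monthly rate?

LinkUp's profit: π = (P_{LinkUp} − 7)(168 − 4P_{LinkUp} + 2P_{NetOne}).
∂π/∂P_{LinkUp} = 196 − 8P_{LinkUp} + 2P_{NetOne} = 0 ⇒ P_{LinkUp} = 24.5 + 0.25P_{NetOne}.
At P_{NetOne} = 73: P_{LinkUp} = 24.5 + 0.25·73 = 42.75.

42.75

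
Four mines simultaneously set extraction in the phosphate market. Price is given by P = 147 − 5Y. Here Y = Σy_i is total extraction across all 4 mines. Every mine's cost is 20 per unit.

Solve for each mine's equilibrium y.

A representative mine's profit is π_i = y_i(147 − 5Y) − 20y_i, with Y = y_i + Σ_{j≠i} y_j.
First-order condition: 127 − 10y_i − 5Σ_{j≠i} y_j = 0.
Imposing symmetry (y_j = y for all j) turns Σ_{j≠i} y_j into 3y, so 127 = 25y and y = 5.08.

5.08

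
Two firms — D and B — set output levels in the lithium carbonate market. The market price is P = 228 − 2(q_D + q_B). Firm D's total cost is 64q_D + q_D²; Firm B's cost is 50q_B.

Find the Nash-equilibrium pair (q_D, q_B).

Firm D's profit: π = q_D(228 − 2(q_D + q_B)) − 64q_D − q_D².
∂π/∂q_D = 164 − 6q_D − 2q_B = 0, so q_D = 82/3 − (1/3)q_B.
For B: ∂π/∂q_B = 178 − 4q_B − 2q_D = 0 ⇒ q_B = 44.5 − 0.5q_D.
Plugging q_B into D's best response: q_D = 82/3 − (1/3)(44.5 − 0.5q_D) ⇒ (5/6)q_D = 12.5, so q_D = 15.
Then q_B = 44.5 − 0.5·15 = 37.

15, 37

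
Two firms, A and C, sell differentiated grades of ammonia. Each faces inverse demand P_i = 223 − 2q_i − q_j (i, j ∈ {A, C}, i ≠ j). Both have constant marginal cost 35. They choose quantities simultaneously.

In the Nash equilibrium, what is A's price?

Firm A's profit: π = q_A(223 − 2q_A − q_C) − 35q_A.
∂π/∂q_A = 188 − 4q_A − q_C = 0 ⇒ q_A = 47 − 0.25q_C.
By symmetry q_C = q_A; substituting into the reaction function, 1.25q_A = 47 and q_A = 37.6.
P_A = 223 − 2·37.6 − 37.6 = 110.2.

110.2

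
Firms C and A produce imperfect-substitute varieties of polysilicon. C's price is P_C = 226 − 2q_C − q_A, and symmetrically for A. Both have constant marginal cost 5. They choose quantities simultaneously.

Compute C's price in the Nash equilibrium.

Firm C's profit: π = q_C(226 − 2q_C − q_A) − 5q_C.
∂π/∂q_C = 221 − 4q_C − q_A = 0 ⇒ q_C = 55.25 − 0.25q_A.
The game is symmetric, so in equilibrium q_A = q_C: the reaction function gives 1.25q_C = 55.25, hence q_C = 44.2.
P_C = 226 − 2·44.2 − 44.2 = 93.4.

93.4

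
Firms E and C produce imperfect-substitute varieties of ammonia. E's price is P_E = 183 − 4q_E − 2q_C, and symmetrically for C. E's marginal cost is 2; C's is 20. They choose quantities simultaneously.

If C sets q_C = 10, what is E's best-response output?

20.125

Firm E's profit: π = q_E(183 − 4q_E − 2q_C) − 2q_E.
∂π/∂q_E = 181 − 8q_E − 2q_C = 0 ⇒ q_E = 22.625 − 0.25q_C.
At q_C = 10: q_E = 22.625 − 0.25·10 = 20.125.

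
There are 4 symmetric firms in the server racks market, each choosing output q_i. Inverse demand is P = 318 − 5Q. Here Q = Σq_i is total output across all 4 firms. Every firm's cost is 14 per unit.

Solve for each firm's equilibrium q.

A representative firm's profit is π_i = q_i(318 − 5Q) − 14q_i, with Q = q_i + Σ_{j≠i} q_j.
First-order condition: 304 − 10q_i − 5Σ_{j≠i} q_j = 0.
Imposing symmetry (q_j = q for all j) turns Σ_{j≠i} q_j into 3q, so 304 = 25q and q = 12.16.

12.16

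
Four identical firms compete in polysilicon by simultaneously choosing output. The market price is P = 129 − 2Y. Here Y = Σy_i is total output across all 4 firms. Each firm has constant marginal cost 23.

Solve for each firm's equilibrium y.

A representative firm's profit is π_i = y_i(129 − 2Y) − 23y_i, with Y = y_i + Σ_{j≠i} y_j.
First-order condition: 106 − 4y_i − 2Σ_{j≠i} y_j = 0.
With identical firms, set every y_j = y: then 106 − 4y − 6y = 0, i.e. y = 106/10 = 10.6.

10.6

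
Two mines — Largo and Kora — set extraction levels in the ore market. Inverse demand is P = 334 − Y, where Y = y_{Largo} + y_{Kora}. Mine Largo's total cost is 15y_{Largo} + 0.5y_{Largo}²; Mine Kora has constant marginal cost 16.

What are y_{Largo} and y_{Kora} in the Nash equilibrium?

Mine Largo's profit: π = y_{Largo}(334 − (y_{Largo} + y_{Kora})) − 15y_{Largo} − 0.5y_{Largo}².
∂π/∂y_{Largo} = 319 − 3y_{Largo} − y_{Kora} = 0, so y_{Largo} = 319/3 − (1/3)y_{Kora}.
For Kora: ∂π/∂y_{Kora} = 318 − 2y_{Kora} − y_{Largo} = 0 ⇒ y_{Kora} = 159 − 0.5y_{Largo}.
Solving the two reaction functions simultaneously: (1 − (−1/3)(−0.5))y_{Largo} = 319/3 − (1/3)·159, so (5/6)y_{Largo} = 160/3 and y_{Largo} = 64.
Then y_{Kora} = 159 − 0.5·64 = 127.

64, 127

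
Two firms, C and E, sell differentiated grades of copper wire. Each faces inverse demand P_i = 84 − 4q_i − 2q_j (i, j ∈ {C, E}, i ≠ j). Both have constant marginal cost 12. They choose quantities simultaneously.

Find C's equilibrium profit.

207.36

Firm C's profit: π = q_C(84 − 4q_C − 2q_E) − 12q_C.
∂π/∂q_C = 72 − 8q_C − 2q_E = 0 ⇒ q_C = 9 − 0.25q_E.
By symmetry q_E = q_C; substituting into the reaction function, 1.25q_C = 9 and q_C = 7.2.
P_C = 84 − 4·7.2 − 2·7.2 = 40.8.
Profit = (40.8 − 12)·7.2 = 207.36.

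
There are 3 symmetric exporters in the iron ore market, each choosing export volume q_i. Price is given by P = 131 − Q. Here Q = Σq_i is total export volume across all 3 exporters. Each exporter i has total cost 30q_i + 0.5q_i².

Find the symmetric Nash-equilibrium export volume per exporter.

A representative exporter's profit is π_i = q_i(131 − Q) − 30q_i − 0.5q_i², with Q = q_i + Σ_{j≠i} q_j.
First-order condition: 101 − 3q_i − Σ_{j≠i} q_j = 0.
With identical exporters, set every q_j = q: then 101 − 3q − 2q = 0, i.e. q = 101/5 = 20.2.

20.2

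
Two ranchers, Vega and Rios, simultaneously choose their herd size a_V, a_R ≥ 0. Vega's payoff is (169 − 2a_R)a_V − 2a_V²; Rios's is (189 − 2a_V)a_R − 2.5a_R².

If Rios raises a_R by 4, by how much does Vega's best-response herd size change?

-2

Expanding Vega's payoff: 169a_V − 2a_Ra_V − 2a_V².
∂π/∂a_V = 169 − 2a_R − 4a_V = 0, so a_V = 42.25 − 0.5a_R.
The reaction-function slope is −0.5, so a 4-unit rise in a_R moves a_V by −0.5 × 4 = −2. Vega's best response falls — the actions are strategic substitutes.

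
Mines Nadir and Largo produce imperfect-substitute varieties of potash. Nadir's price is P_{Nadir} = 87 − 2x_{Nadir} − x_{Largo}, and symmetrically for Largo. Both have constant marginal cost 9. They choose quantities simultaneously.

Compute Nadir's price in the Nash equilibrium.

Mine Nadir's profit: π = x_{Nadir}(87 − 2x_{Nadir} − x_{Largo}) − 9x_{Nadir}.
∂π/∂x_{Nadir} = 78 − 4x_{Nadir} − x_{Largo} = 0 ⇒ x_{Nadir} = 19.5 − 0.25x_{Largo}.
The game is symmetric, so in equilibrium x_{Largo} = x_{Nadir}: the reaction function gives 1.25x_{Nadir} = 19.5, hence x_{Nadir} = 15.6.
P_{Nadir} = 87 − 2·15.6 − 15.6 = 40.2.

40.2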